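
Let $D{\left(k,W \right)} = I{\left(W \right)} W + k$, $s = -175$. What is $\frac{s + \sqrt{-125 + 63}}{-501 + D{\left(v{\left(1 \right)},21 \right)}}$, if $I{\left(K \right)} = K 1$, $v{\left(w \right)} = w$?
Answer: $\frac{175}{59} - \frac{i \sqrt{62}}{59} \approx 2.9661 - 0.13346 i$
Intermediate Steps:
$I{\left(K \right)} = K$
$D{\left(k,W \right)} = k + W^{2}$ ($D{\left(k,W \right)} = W W + k = W^{2} + k = k + W^{2}$)
$\frac{s + \sqrt{-125 + 63}}{-501 + D{\left(v{\left(1 \right)},21 \right)}} = \frac{-175 + \sqrt{-125 + 63}}{-501 + \left(1 + 21^{2}\right)} = \frac{-175 + \sqrt{-62}}{-501 + \left(1 + 441\right)} = \frac{-175 + i \sqrt{62}}{-501 + 442} = \frac{-175 + i \sqrt{62}}{-59} = \left(-175 + i \sqrt{62}\right) \left(- \frac{1}{59}\right) = \frac{175}{59} - \frac{i \sqrt{62}}{59}$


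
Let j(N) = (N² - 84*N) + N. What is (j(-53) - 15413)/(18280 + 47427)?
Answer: -8205/65707 ≈ -0.12487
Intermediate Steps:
j(N) = N² - 83*N
(j(-53) - 15413)/(18280 + 47427) = (-53*(-83 - 53) - 15413)/(18280 + 47427) = (-53*(-136) - 15413)/65707 = (7208 - 15413)*(1/65707) = -8205*1/65707 = -8205/65707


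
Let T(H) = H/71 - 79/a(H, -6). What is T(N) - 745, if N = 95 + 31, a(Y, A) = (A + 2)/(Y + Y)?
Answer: 300598/71 ≈ 4233.8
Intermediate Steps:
a(Y, A) = (2 + A)/(2*Y) (a(Y, A) = (2 + A)/((2*Y)) = (2 + A)*(1/(2*Y)) = (2 + A)/(2*Y))
N = 126
T(H) = 5611*H/142 (T(H) = H/71 - 79*2*H/(2 - 6) = H*(1/71) - 79*(-H/2) = H/71 - 79*(-H/2) = H/71 - (-79)*H/2 = H/71 + 79*H/2 = 5611*H/142)
T(N) - 745 = (5611/142)*126 - 745 = 353493/71 - 745 = 300598/71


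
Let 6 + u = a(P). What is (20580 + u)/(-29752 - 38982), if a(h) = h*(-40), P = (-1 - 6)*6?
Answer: -11127/34367 ≈ -0.32377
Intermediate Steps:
P = -42 (P = -7*6 = -42)
a(h) = -40*h
u = 1674 (u = -6 - 40*(-42) = -6 + 1680 = 1674)
(20580 + u)/(-29752 - 38982) = (20580 + 1674)/(-29752 - 38982) = 22254/(-68734) = 22254*(-1/68734) = -11127/34367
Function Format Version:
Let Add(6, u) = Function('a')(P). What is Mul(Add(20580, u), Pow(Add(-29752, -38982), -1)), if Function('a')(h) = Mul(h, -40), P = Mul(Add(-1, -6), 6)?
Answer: Rational(-11127, 34367) ≈ -0.32377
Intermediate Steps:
P = -42 (P = Mul(-7, 6) = -42)
Function('a')(h) = Mul(-40, h)
u = 1674 (u = Add(-6, Mul(-40, -42)) = Add(-6, 1680) = 1674)
Mul(Add(20580, u), Pow(Add(-29752, -38982), -1)) = Mul(Add(20580, 1674), Pow(Add(-29752, -38982), -1)) = Mul(22254, Pow(-68734, -1)) = Mul(22254, Rational(-1, 68734)) = Rational(-11127, 34367)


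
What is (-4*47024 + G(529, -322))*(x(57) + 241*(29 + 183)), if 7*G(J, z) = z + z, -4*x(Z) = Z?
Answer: -9612219617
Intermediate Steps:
x(Z) = -Z/4
G(J, z) = 2*z/7 (G(J, z) = (z + z)/7 = (2*z)/7 = 2*z/7)
(-4*47024 + G(529, -322))*(x(57) + 241*(29 + 183)) = (-4*47024 + (2/7)*(-322))*(-1/4*57 + 241*(29 + 183)) = (-188096 - 92)*(-57/4 + 241*212) = -188188*(-57/4 + 51092) = -188188*204311/4 = -9612219617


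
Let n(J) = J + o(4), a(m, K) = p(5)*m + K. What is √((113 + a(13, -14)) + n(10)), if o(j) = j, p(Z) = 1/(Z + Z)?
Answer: 3*√1270/10 ≈ 10.691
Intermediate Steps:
p(Z) = 1/(2*Z)
a(m, K) = K + m/10 (a(m, K) = ((½)/5)*m + K = ((½)*(⅕))*m + K = m/10 + K = K + m/10)
n(J) = 4 + J (n(J) = J + 4 = 4 + J)
√((113 + a(13, -14)) + n(10)) = √((113 + (-14 + (⅒)*13)) + (4 + 10)) = √((113 + (-14 + 13/10)) + 14) = √((113 - 127/10) + 14) = √(1003/10 + 14) = √(1143/10) = 3*√1270/10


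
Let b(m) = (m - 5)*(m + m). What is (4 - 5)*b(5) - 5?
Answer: -5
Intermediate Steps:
b(m) = 2*m*(-5 + m) (b(m) = (-5 + m)*(2*m) = 2*m*(-5 + m))
(4 - 5)*b(5) - 5 = (4 - 5)*(2*5*(-5 + 5)) - 5 = -2*5*0 - 5 = -1*0 - 5 = 0 - 5 = -5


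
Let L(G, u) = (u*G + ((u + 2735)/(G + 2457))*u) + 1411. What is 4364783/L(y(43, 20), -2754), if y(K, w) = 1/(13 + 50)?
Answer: 2364717215476/752294999 ≈ 3143.3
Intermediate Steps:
y(K, w) = 1/63
L(G, u) = 1411 + G*u + u*(2735 + u)/(2457 + G) (L(G, u) = (G*u + ((2735 + u)/(2457 + G))*u) + 1411 = (G*u + u*(2735 + u)/(2457 + G)) + 1411 = 1411 + G*u + u*(2735 + u)/(2457 + G))
4364783/L(y(43, 20), -2754) = 4364783/(((3466827 + (-2754)² + 1411*(1/63) + 2735*(-2754) - 2754*(1/63)² + 2457*(1/63)*(-2754))/(2457 + 1/63))) = 4364783/(((3466827 + 7584516 + 1411/63 - 7532190 - 2754*1/3969 - 107406)/(154792/63))) = 4364783/((63*(3466827 + 7584516 + 1411/63 - 7532190 - 34/49 - 107406)/154792)) = 4364783/(((63/154792)*(1504589998/441))) = 4364783/(752294999/541772) = 4364783*(541772/752294999) = 2364717215476/752294999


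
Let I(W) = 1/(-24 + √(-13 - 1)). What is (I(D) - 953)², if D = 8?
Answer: (562294 + I*√14)²/348100 ≈ 9.0829e+5 + 12.088*I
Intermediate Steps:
I(W) = 1/(-24 + I*√14) (I(W) = 1/(-24 + √(-14)) = 1/(-24 + I*√14))
(I(D) - 953)² = ((-12/295 - I*√14/590) - 953)² = (-281147/295 - I*√14/590)²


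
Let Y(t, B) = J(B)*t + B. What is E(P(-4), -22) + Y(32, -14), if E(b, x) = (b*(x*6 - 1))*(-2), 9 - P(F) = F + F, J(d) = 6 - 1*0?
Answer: 4700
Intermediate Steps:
J(d) = 6 (J(d) = 6 + 0 = 6)
Y(t, B) = B + 6*t (Y(t, B) = 6*t + B = B + 6*t)
P(F) = 9 - 2*F (P(F) = 9 - (F + F) = 9 - 2*F)
E(b, x) = -2*b*(-1 + 6*x) (E(b, x) = (b*(6*x - 1))*(-2) = (b*(-1 + 6*x))*(-2) = -2*b*(-1 + 6*x))
E(P(-4), -22) + Y(32, -14) = 2*(9 - 2*(-4))*(1 - 6*(-22)) + (-14 + 6*32) = 2*(9 + 8)*(1 + 132) + (-14 + 192) = 2*17*133 + 178 = 4522 + 178 = 4700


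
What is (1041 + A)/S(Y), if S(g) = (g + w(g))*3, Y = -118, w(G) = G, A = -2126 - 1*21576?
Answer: 22661/708 ≈ 32.007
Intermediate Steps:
A = -23702 (A = -2126 - 21576 = -23702)
S(g) = 6*g (S(g) = (g + g)*3 = (2*g)*3 = 6*g)
(1041 + A)/S(Y) = (1041 - 23702)/((6*(-118))) = -22661/(-708) = -22661*(-1/708) = 22661/708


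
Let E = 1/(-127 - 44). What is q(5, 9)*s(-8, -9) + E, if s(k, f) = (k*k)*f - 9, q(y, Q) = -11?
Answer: 1100384/171 ≈ 6435.0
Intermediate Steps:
s(k, f) = -9 + f*k² (s(k, f) = k²*f - 9 = f*k² - 9 = -9 + f*k²)
E = -1/171 (E = 1/(-171) = -1/171 ≈ -0.0058480)
q(5, 9)*s(-8, -9) + E = -11*(-9 - 9*(-8)²) - 1/171 = -11*(-9 - 9*64) - 1/171 = -11*(-9 - 576) - 1/171 = -11*(-585) - 1/171 = 6435 - 1/171 = 1100384/171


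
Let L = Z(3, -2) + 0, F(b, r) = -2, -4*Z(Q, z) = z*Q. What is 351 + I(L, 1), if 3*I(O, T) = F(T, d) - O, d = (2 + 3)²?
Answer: 2099/6 ≈ 349.83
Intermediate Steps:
Z(Q, z) = -Q*z/4 (Z(Q, z) = -z*Q/4 = -Q*z/4)
d = 25 (d = 5² = 25)
L = 3/2 (L = -¼*3*(-2) + 0 = 3/2 + 0 = 3/2 ≈ 1.5000)
I(O, T) = -⅔ - O/3 (I(O, T) = (-2 - O)/3 = -⅔ - O/3)
351 + I(L, 1) = 351 + (-⅔ - ⅓*3/2) = 351 + (-⅔ - ½) = 351 - 7/6 = 2099/6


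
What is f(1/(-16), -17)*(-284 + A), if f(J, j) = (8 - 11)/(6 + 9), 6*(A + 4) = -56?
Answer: 892/15 ≈ 59.467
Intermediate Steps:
A = -40/3 (A = -4 + (⅙)*(-56) = -4 - 28/3 = -40/3 ≈ -13.333)
f(J, j) = -⅕ (f(J, j) = -3/15 = -3*1/15 = -⅕)
f(1/(-16), -17)*(-284 + A) = -(-284 - 40/3)/5 = -⅕*(-892/3) = 892/15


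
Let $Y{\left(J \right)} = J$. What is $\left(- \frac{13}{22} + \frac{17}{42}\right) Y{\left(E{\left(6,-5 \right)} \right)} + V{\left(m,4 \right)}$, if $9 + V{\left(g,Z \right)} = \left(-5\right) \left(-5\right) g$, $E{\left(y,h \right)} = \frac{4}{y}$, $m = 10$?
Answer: $\frac{166927}{693} \approx 240.88$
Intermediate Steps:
$V{\left(g,Z \right)} = -9 + 25 g$ ($V{\left(g,Z \right)} = -9 + \left(-5\right) \left(-5\right) g = -9 + 25 g$)
$\left(- \frac{13}{22} + \frac{17}{42}\right) Y{\left(E{\left(6,-5 \right)} \right)} + V{\left(m,4 \right)} = \left(- \frac{13}{22} + \frac{17}{42}\right) \frac{4}{6} + \left(-9 + 25 \cdot 10\right) = \left(\left(-13\right) \frac{1}{22} + 17 \cdot \frac{1}{42}\right) 4 \cdot \frac{1}{6} + \left(-9 + 250\right) = \left(- \frac{13}{22} + \frac{17}{42}\right) \frac{2}{3} + 241 = \left(- \frac{43}{231}\right) \frac{2}{3} + 241 = - \frac{86}{693} + 241 = \frac{166927}{693}$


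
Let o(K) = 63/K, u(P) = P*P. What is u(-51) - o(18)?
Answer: 5195/2 ≈ 2597.5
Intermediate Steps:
u(P) = P²
u(-51) - o(18) = (-51)² - 63/18 = 2601 - 63/18 = 2601 - 1*7/2 = 2601 - 7/2 = 5195/2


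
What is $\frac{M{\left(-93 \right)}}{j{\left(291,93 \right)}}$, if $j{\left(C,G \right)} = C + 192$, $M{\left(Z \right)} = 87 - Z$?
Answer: $\frac{60}{161} \approx 0.37267$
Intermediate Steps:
$j{\left(C,G \right)} = 192 + C$
$\frac{M{\left(-93 \right)}}{j{\left(291,93 \right)}} = \frac{87 - -93}{192 + 291} = \frac{87 + 93}{483} = 180 \cdot \frac{1}{483} = \frac{60}{161}$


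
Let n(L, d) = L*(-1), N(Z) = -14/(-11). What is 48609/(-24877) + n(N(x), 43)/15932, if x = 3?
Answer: -608512339/311410286 ≈ -1.9541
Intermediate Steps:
N(Z) = 14/11 (N(Z) = -14*(-1/11) = 14/11)
n(L, d) = -L
48609/(-24877) + n(N(x), 43)/15932 = 48609/(-24877) - 1*14/11/15932 = 48609*(-1/24877) - 14/11*1/15932 = -48609/24877 - 1/12518 = -608512339/311410286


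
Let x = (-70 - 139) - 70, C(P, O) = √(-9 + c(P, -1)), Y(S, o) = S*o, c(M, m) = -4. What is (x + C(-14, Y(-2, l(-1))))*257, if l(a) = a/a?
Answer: -71703 + 257*I*√13 ≈ -71703.0 + 926.63*I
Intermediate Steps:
l(a) = 1
C(P, O) = I*√13 (C(P, O) = √(-9 - 4) = √(-13) = I*√13)
x = -279 (x = -209 - 70 = -279)
(x + C(-14, Y(-2, l(-1))))*257 = (-279 + I*√13)*257 = -71703 + 257*I*√13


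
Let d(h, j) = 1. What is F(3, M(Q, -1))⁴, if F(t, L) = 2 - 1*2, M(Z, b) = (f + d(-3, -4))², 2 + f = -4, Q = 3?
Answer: 0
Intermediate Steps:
f = -6 (f = -2 - 4 = -6)
M(Z, b) = 25 (M(Z, b) = (-6 + 1)² = (-5)² = 25)
F(t, L) = 0 (F(t, L) = 2 - 2 = 0)
F(3, M(Q, -1))⁴ = 0⁴ = 0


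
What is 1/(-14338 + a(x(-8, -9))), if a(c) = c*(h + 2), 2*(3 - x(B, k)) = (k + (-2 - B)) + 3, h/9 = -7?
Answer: -1/14521 ≈ -6.8866e-5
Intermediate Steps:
h = -63 (h = 9*(-7) = -63)
x(B, k) = 5/2 + B/2 - k/2 (x(B, k) = 3 - ((k + (-2 - B)) + 3)/2 = 3 - ((-2 + k - B) + 3)/2 = 3 - (1 + k - B)/2 = 3 + (-½ + B/2 - k/2) = 5/2 + B/2 - k/2)
a(c) = -61*c (a(c) = c*(-63 + 2) = c*(-61) = -61*c)
1/(-14338 + a(x(-8, -9))) = 1/(-14338 - 61*(5/2 + (½)*(-8) - ½*(-9))) = 1/(-14338 - 61*(5/2 - 4 + 9/2)) = 1/(-14338 - 61*3) = 1/(-14338 - 183) = 1/(-14521) = -1/14521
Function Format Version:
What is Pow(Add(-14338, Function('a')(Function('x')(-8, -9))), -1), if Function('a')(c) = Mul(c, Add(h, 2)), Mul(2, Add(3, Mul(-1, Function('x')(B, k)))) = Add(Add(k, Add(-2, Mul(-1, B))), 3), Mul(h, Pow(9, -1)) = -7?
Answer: Rational(-1, 14521) ≈ -6.8866e-5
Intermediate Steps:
h = -63 (h = Mul(9, -7) = -63)
Function('x')(B, k) = Add(Rational(5, 2), Mul(Rational(1, 2), B), Mul(Rational(-1, 2), k)) (Function('x')(B, k) = Add(3, Mul(Rational(-1, 2), Add(Add(k, Add(-2, Mul(-1, B))), 3))) = Add(3, Mul(Rational(-1, 2), Add(Add(-2, k, Mul(-1, B)), 3))) = Add(3, Mul(Rational(-1, 2), Add(1, k, Mul(-1, B)))) = Add(3, Add(Rational(-1, 2), Mul(Rational(1, 2), B), Mul(Rational(-1, 2), k))) = Add(Rational(5, 2), Mul(Rational(1, 2), B), Mul(Rational(-1, 2), k)))
Function('a')(c) = Mul(-61, c) (Function('a')(c) = Mul(c, Add(-63, 2)) = Mul(c, -61) = Mul(-61, c))
Pow(Add(-14338, Function('a')(Function('x')(-8, -9))), -1) = Pow(Add(-14338, Mul(-61, Add(Rational(5, 2), Mul(Rational(1, 2), -8), Mul(Rational(-1, 2), -9)))), -1) = Pow(Add(-14338, Mul(-61, Add(Rational(5, 2), -4, Rational(9, 2)))), -1) = Pow(Add(-14338, Mul(-61, 3)), -1) = Pow(Add(-14338, -183), -1) = Pow(-14521, -1) = Rational(-1, 14521)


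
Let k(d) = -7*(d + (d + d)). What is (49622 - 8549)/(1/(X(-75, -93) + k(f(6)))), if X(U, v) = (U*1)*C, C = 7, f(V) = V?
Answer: -26738523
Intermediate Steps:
X(U, v) = 7*U (X(U, v) = (U*1)*7 = U*7 = 7*U)
k(d) = -21*d (k(d) = -7*(d + 2*d) = -21*d)
(49622 - 8549)/(1/(X(-75, -93) + k(f(6)))) = (49622 - 8549)/(1/(7*(-75) - 21*6)) = 41073/(1/(-525 - 126)) = 41073/(1/(-651)) = 41073/(-1/651) = 41073*(-651) = -26738523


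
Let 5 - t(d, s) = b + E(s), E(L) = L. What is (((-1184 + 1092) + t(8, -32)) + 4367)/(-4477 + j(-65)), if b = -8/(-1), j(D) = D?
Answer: -2152/2271 ≈ -0.94760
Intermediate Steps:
b = 8 (b = -8*(-1) = 8)
t(d, s) = -3 - s (t(d, s) = 5 - (8 + s) = 5 + (-8 - s) = -3 - s)
(((-1184 + 1092) + t(8, -32)) + 4367)/(-4477 + j(-65)) = (((-1184 + 1092) + (-3 - 1*(-32))) + 4367)/(-4477 - 65) = ((-92 + (-3 + 32)) + 4367)/(-4542) = ((-92 + 29) + 4367)*(-1/4542) = (-63 + 4367)*(-1/4542) = 4304*(-1/4542) = -2152/2271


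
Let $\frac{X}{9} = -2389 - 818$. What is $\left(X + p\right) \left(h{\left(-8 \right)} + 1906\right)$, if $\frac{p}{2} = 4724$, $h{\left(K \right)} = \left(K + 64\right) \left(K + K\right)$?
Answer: $-19609150$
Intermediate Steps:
$h{\left(K \right)} = 2 K \left(64 + K\right)$ ($h{\left(K \right)} = \left(64 + K\right) 2 K = 2 K \left(64 + K\right)$)
$p = 9448$ ($p = 2 \cdot 4724 = 9448$)
$X = -28863$ ($X = 9 \left(-2389 - 818\right) = 9 \left(-3207\right) = -28863$)
$\left(X + p\right) \left(h{\left(-8 \right)} + 1906\right) = \left(-28863 + 9448\right) \left(2 \left(-8\right) \left(64 - 8\right) + 1906\right) = - 19415 \left(2 \left(-8\right) 56 + 1906\right) = - 19415 \left(-896 + 1906\right) = \left(-19415\right) 1010 = -19609150$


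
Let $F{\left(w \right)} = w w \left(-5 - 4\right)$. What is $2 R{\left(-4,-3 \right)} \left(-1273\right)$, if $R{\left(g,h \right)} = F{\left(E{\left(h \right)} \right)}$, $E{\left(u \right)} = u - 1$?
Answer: $366624$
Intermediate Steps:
$E{\left(u \right)} = -1 + u$ ($E{\left(u \right)} = u - 1 = -1 + u$)
$F{\left(w \right)} = - 9 w^{2}$ ($F{\left(w \right)} = w^{2} \left(-9\right) = - 9 w^{2}$)
$R{\left(g,h \right)} = - 9 \left(-1 + h\right)^{2}$
$2 R{\left(-4,-3 \right)} \left(-1273\right) = 2 \left(- 9 \left(-1 - 3\right)^{2}\right) \left(-1273\right) = 2 \left(- 9 \left(-4\right)^{2}\right) \left(-1273\right) = 2 \left(\left(-9\right) 16\right) \left(-1273\right) = 2 \left(-144\right) \left(-1273\right) = \left(-288\right) \left(-1273\right) = 366624$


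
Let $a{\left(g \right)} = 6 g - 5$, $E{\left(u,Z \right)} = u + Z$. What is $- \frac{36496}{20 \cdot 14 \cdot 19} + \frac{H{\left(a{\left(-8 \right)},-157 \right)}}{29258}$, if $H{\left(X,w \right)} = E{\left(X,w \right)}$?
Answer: $- \frac{66807323}{9728285} \approx -6.8673$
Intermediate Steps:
$E{\left(u,Z \right)} = Z + u$
$a{\left(g \right)} = -5 + 6 g$
$H{\left(X,w \right)} = X + w$ ($H{\left(X,w \right)} = w + X = X + w$)
$- \frac{36496}{20 \cdot 14 \cdot 19} + \frac{H{\left(a{\left(-8 \right)},-157 \right)}}{29258} = - \frac{36496}{20 \cdot 14 \cdot 19} + \frac{\left(-5 + 6 \left(-8\right)\right) - 157}{29258} = - \frac{36496}{280 \cdot 19} + \left(\left(-5 - 48\right) - 157\right) \frac{1}{29258} = - \frac{36496}{5320} + \left(-53 - 157\right) \frac{1}{29258} = \left(-36496\right) \frac{1}{5320} - \frac{105}{14629} = - \frac{4562}{665} - \frac{105}{14629} = - \frac{66807323}{9728285}$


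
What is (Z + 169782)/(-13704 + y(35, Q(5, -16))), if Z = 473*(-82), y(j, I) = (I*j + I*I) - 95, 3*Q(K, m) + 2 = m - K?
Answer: -1178964/126077 ≈ -9.3511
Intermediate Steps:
Q(K, m) = -2/3 - K/3 + m/3 (Q(K, m) = -2/3 + (m - K)/3 = -2/3 + (-K/3 + m/3) = -2/3 - K/3 + m/3)
y(j, I) = -95 + I**2 + I*j (y(j, I) = (I*j + I**2) - 95 = (I**2 + I*j) - 95 = -95 + I**2 + I*j)
Z = -38786
(Z + 169782)/(-13704 + y(35, Q(5, -16))) = (-38786 + 169782)/(-13704 + (-95 + (-2/3 - 1/3*5 + (1/3)*(-16))**2 + (-2/3 - 1/3*5 + (1/3)*(-16))*35)) = 130996/(-13704 + (-95 + (-2/3 - 5/3 - 16/3)**2 + (-2/3 - 5/3 - 16/3)*35)) = 130996/(-13704 + (-95 + (-23/3)**2 - 23/3*35)) = 130996/(-13704 + (-95 + 529/9 - 805/3)) = 130996/(-13704 - 2741/9) = 130996/(-126077/9) = 130996*(-9/126077) = -1178964/126077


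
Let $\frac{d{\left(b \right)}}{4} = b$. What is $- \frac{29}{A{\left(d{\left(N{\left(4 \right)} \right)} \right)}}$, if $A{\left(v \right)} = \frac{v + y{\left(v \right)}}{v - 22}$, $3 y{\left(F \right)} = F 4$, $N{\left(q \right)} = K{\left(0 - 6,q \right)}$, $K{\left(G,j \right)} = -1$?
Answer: $- \frac{1131}{14} \approx -80.786$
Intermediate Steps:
$N{\left(q \right)} = -1$
$y{\left(F \right)} = \frac{4 F}{3}$ ($y{\left(F \right)} = \frac{F 4}{3} = \frac{4 F}{3}$)
$d{\left(b \right)} = 4 b$
$A{\left(v \right)} = \frac{7 v}{3 \left(-22 + v\right)}$ ($A{\left(v \right)} = \frac{v + \frac{4 v}{3}}{v - 22} = \frac{\frac{7}{3} v}{-22 + v} = \frac{7 v}{3 \left(-22 + v\right)}$)
$- \frac{29}{A{\left(d{\left(N{\left(4 \right)} \right)} \right)}} = - \frac{29}{\frac{7}{3} \cdot 4 \left(-1\right) \frac{1}{-22 + 4 \left(-1\right)}} = - \frac{29}{\frac{7}{3} \left(-4\right) \frac{1}{-22 - 4}} = - \frac{29}{\frac{7}{3} \left(-4\right) \frac{1}{-26}} = - \frac{29}{\frac{7}{3} \left(-4\right) \left(- \frac{1}{26}\right)} = - \frac{29}{\frac{14}{39}} = \left(-29\right) \frac{39}{14} = - \frac{1131}{14}$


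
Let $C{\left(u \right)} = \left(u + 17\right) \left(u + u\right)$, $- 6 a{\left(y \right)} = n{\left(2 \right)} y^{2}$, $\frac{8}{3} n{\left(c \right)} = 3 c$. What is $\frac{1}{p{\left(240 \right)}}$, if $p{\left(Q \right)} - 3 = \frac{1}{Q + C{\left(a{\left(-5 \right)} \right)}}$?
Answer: $\frac{3105}{9347} \approx 0.33219$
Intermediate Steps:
$n{\left(c \right)} = \frac{9 c}{8}$ ($n{\left(c \right)} = \frac{3 \cdot 3 c}{8} = \frac{9 c}{8}$)
$a{\left(y \right)} = - \frac{3 y^{2}}{8}$ ($a{\left(y \right)} = - \frac{\frac{9}{8} \cdot 2 y^{2}}{6} = - \frac{\frac{9}{4} y^{2}}{6} = - \frac{3 y^{2}}{8}$)
$C{\left(u \right)} = 2 u \left(17 + u\right)$ ($C{\left(u \right)} = \left(17 + u\right) 2 u = 2 u \left(17 + u\right)$)
$p{\left(Q \right)} = 3 + \frac{1}{- \frac{4575}{32} + Q}$ ($p{\left(Q \right)} = 3 + \frac{1}{Q + 2 \left(- \frac{3 \left(-5\right)^{2}}{8}\right) \left(17 - \frac{3 \left(-5\right)^{2}}{8}\right)} = 3 + \frac{1}{Q + 2 \left(\left(- \frac{3}{8}\right) 25\right) \left(17 - \frac{75}{8}\right)} = 3 + \frac{1}{Q + 2 \left(- \frac{75}{8}\right) \left(17 - \frac{75}{8}\right)} = 3 + \frac{1}{Q + 2 \left(- \frac{75}{8}\right) \frac{61}{8}} = 3 + \frac{1}{Q - \frac{4575}{32}} = 3 + \frac{1}{- \frac{4575}{32} + Q}$)
$\frac{1}{p{\left(240 \right)}} = \frac{1}{\frac{1}{-4575 + 32 \cdot 240} \left(-13693 + 96 \cdot 240\right)} = \frac{1}{\frac{1}{-4575 + 7680} \left(-13693 + 23040\right)} = \frac{1}{\frac{1}{3105} \cdot 9347} = \frac{1}{\frac{9347}{3105}} = \frac{3105}{9347}$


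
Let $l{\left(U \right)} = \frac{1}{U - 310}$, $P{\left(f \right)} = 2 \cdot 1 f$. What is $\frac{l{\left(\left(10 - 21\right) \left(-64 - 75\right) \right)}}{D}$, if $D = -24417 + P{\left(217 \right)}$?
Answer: $- \frac{1}{29235277} \approx -3.4205 \cdot 10^{-8}$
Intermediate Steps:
$P{\left(f \right)} = 2 f$
$l{\left(U \right)} = \frac{1}{-310 + U}$
$D = -23983$ ($D = -24417 + 2 \cdot 217 = -24417 + 434 = -23983$)
$\frac{l{\left(\left(10 - 21\right) \left(-64 - 75\right) \right)}}{D} = \frac{1}{\left(-310 + \left(10 - 21\right) \left(-64 - 75\right)\right) \left(-23983\right)} = \frac{1}{-310 - -1529} \left(- \frac{1}{23983}\right) = \frac{1}{-310 + 1529} \left(- \frac{1}{23983}\right) = \frac{1}{1219} \left(- \frac{1}{23983}\right) = - \frac{1}{29235277}$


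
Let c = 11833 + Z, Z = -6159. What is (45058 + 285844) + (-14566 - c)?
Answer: 310662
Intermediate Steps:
c = 5674 (c = 11833 - 6159 = 5674)
(45058 + 285844) + (-14566 - c) = (45058 + 285844) + (-14566 - 1*5674) = 330902 + (-14566 - 5674) = 330902 - 20240 = 310662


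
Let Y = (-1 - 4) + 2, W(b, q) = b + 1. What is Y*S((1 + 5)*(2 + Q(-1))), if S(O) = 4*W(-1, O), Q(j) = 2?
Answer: 0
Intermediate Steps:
W(b, q) = 1 + b
S(O) = 0 (S(O) = 4*(1 - 1) = 4*0 = 0)
Y = -3 (Y = -5 + 2 = -3)
Y*S((1 + 5)*(2 + Q(-1))) = -3*0 = 0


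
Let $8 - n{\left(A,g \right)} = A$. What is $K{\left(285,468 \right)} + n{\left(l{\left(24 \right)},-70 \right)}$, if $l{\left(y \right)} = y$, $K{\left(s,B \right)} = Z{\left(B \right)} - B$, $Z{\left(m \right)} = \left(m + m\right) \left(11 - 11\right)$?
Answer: $-484$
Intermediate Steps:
$Z{\left(m \right)} = 0$ ($Z{\left(m \right)} = 2 m 0 = 0$)
$K{\left(s,B \right)} = - B$ ($K{\left(s,B \right)} = 0 - B = - B$)
$n{\left(A,g \right)} = 8 - A$
$K{\left(285,468 \right)} + n{\left(l{\left(24 \right)},-70 \right)} = \left(-1\right) 468 + \left(8 - 24\right) = -468 + \left(8 - 24\right) = -468 - 16 = -484$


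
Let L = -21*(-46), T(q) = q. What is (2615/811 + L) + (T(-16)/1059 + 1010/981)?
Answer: 272485398691/280843623 ≈ 970.24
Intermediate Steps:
L = 966
(2615/811 + L) + (T(-16)/1059 + 1010/981) = (2615/811 + 966) + (-16/1059 + 1010/981) = 786041/811 + 351298/346293 = 272485398691/280843623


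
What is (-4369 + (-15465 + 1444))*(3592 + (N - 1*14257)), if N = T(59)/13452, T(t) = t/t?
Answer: 439721999635/2242 ≈ 1.9613e+8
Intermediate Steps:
T(t) = 1
N = 1/13452 ≈ 7.4338e-5
(-4369 + (-15465 + 1444))*(3592 + (N - 1*14257)) = (-4369 + (-15465 + 1444))*(3592 + (1/13452 - 1*14257)) = (-4369 - 14021)*(3592 + (1/13452 - 14257)) = -18390*(3592 - 191785163/13452) = -18390*(-143465579/13452) = 439721999635/2242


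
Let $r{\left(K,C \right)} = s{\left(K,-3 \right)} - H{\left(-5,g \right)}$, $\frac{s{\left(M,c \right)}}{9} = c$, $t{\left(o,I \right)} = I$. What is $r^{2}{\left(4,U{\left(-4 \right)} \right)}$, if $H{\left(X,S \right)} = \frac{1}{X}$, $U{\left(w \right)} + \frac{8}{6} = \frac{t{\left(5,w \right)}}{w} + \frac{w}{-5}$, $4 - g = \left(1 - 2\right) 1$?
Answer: $\frac{17956}{25} \approx 718.24$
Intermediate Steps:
$s{\left(M,c \right)} = 9 c$
$g = 5$ ($g = 4 - \left(1 - 2\right) 1 = 4 - \left(-1\right) 1 = 4 - -1 = 4 + 1 = 5$)
$U{\left(w \right)} = - \frac{1}{3} - \frac{w}{5}$ ($U{\left(w \right)} = - \frac{4}{3} + \left(\frac{w}{w} + \frac{w}{-5}\right) = - \frac{4}{3} + \left(1 + w \left(- \frac{1}{5}\right)\right) = - \frac{4}{3} - \left(-1 + \frac{w}{5}\right) = - \frac{1}{3} - \frac{w}{5}$)
$r{\left(K,C \right)} = - \frac{134}{5}$ ($r{\left(K,C \right)} = 9 \left(-3\right) - \frac{1}{-5} = -27 - - \frac{1}{5} = -27 + \frac{1}{5} = - \frac{134}{5}$)
$r^{2}{\left(4,U{\left(-4 \right)} \right)} = \left(- \frac{134}{5}\right)^{2} = \frac{17956}{25}$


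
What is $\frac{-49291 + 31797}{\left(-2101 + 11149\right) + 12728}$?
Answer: $- \frac{8747}{10888} \approx -0.80336$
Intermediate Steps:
$\frac{-49291 + 31797}{\left(-2101 + 11149\right) + 12728} = - \frac{17494}{9048 + 12728} = - \frac{17494}{21776} = \left(-17494\right) \frac{1}{21776} = - \frac{8747}{10888}$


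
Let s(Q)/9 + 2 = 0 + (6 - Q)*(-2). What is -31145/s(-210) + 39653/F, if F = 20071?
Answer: 779995913/78397326 ≈ 9.9493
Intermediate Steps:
s(Q) = -126 + 18*Q (s(Q) = -18 + 9*(0 + (6 - Q)*(-2)) = -18 + 9*(0 + (-12 + 2*Q)) = -18 + 9*(-12 + 2*Q) = -18 + (-108 + 18*Q) = -126 + 18*Q)
-31145/s(-210) + 39653/F = -31145/(-126 + 18*(-210)) + 39653/20071 = -31145/(-126 - 3780) + 39653*(1/20071) = -31145/(-3906) + 39653/20071 = -31145*(-1/3906) + 39653/20071 = 31145/3906 + 39653/20071 = 779995913/78397326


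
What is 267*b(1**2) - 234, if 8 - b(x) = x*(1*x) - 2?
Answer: 2169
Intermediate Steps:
b(x) = 10 - x**2 (b(x) = 8 - (x*(1*x) - 2) = 8 - (x*x - 2) = 8 - (x**2 - 2) = 8 - (-2 + x**2) = 8 + (2 - x**2) = 10 - x**2)
267*b(1**2) - 234 = 267*(10 - (1**2)**2) - 234 = 267*(10 - 1*1**2) - 234 = 267*(10 - 1*1) - 234 = 267*(10 - 1) - 234 = 267*9 - 234 = 2403 - 234 = 2169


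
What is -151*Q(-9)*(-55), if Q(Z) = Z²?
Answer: 672705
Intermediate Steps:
-151*Q(-9)*(-55) = -151*(-9)²*(-55) = -151*81*(-55) = -12231*(-55) = 672705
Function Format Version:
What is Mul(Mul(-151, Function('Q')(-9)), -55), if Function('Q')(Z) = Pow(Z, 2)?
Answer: 672705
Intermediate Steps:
Mul(Mul(-151, Function('Q')(-9)), -55) = Mul(Mul(-151, Pow(-9, 2)), -55) = Mul(Mul(-151, 81), -55) = Mul(-12231, -55) = 672705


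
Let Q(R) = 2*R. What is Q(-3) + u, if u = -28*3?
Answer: -90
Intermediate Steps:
u = -84
Q(-3) + u = 2*(-3) - 84 = -6 - 84 = -90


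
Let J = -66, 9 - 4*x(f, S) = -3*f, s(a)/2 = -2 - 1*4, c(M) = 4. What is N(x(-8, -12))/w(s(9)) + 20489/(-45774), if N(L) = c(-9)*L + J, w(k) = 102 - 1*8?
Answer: -1408415/1075689 ≈ -1.3093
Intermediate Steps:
s(a) = -12 (s(a) = 2*(-2 - 1*4) = 2*(-2 - 4) = 2*(-6) = -12)
x(f, S) = 9/4 + 3*f/4 (x(f, S) = 9/4 - (-3)*f/4 = 9/4 + 3*f/4)
w(k) = 94 (w(k) = 102 - 8 = 94)
N(L) = -66 + 4*L (N(L) = 4*L - 66 = -66 + 4*L)
N(x(-8, -12))/w(s(9)) + 20489/(-45774) = (-66 + 4*(9/4 + (¾)*(-8)))/94 + 20489/(-45774) = (-66 + 4*(9/4 - 6))*(1/94) + 20489*(-1/45774) = (-66 + 4*(-15/4))*(1/94) - 20489/45774 = (-66 - 15)*(1/94) - 20489/45774 = -81*1/94 - 20489/45774 = -81/94 - 20489/45774 = -1408415/1075689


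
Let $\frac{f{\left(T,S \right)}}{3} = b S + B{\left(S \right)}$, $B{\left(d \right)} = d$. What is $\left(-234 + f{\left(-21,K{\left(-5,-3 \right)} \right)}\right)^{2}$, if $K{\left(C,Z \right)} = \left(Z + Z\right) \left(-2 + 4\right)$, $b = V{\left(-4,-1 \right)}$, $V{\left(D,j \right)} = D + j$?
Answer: $8100$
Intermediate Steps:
$b = -5$ ($b = -4 - 1 = -5$)
$K{\left(C,Z \right)} = 4 Z$ ($K{\left(C,Z \right)} = 2 Z 2 = 4 Z$)
$f{\left(T,S \right)} = - 12 S$ ($f{\left(T,S \right)} = 3 \left(- 5 S + S\right) = 3 \left(- 4 S\right) = - 12 S$)
$\left(-234 + f{\left(-21,K{\left(-5,-3 \right)} \right)}\right)^{2} = \left(-234 - 12 \cdot 4 \left(-3\right)\right)^{2} = \left(-234 - -144\right)^{2} = \left(-234 + 144\right)^{2} = \left(-90\right)^{2} = 8100$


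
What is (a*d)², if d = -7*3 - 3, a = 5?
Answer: 14400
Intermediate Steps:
d = -24 (d = -21 - 3 = -24)
(a*d)² = (5*(-24))² = (-120)² = 14400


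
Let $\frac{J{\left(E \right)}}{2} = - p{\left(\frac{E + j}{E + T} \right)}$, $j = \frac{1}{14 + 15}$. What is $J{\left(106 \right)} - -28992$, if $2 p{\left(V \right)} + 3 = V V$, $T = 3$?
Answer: $\frac{289706293770}{9991921} \approx 28994.0$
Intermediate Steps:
$j = \frac{1}{29} \approx 0.034483$
$p{\left(V \right)} = - \frac{3}{2} + \frac{V^{2}}{2}$ ($p{\left(V \right)} = - \frac{3}{2} + \frac{V V}{2} = - \frac{3}{2} + \frac{V^{2}}{2}$)
$J{\left(E \right)} = 3 - \frac{\left(\frac{1}{29} + E\right)^{2}}{\left(3 + E\right)^{2}}$ ($J{\left(E \right)} = 2 \left(- (- \frac{3}{2} + \frac{\left(\frac{E + \frac{1}{29}}{E + 3}\right)^{2}}{2})\right) = 2 \left(- (- \frac{3}{2} + \frac{\left(\frac{\frac{1}{29} + E}{3 + E}\right)^{2}}{2})\right) = 2 \left(- (- \frac{3}{2} + \frac{\frac{1}{\left(3 + E\right)^{2}} \left(\frac{1}{29} + E\right)^{2}}{2})\right) = 2 \left(- (- \frac{3}{2} + \frac{\left(\frac{1}{29} + E\right)^{2}}{2 \left(3 + E\right)^{2}})\right) = 2 \left(\frac{3}{2} - \frac{\left(\frac{1}{29} + E\right)^{2}}{2 \left(3 + E\right)^{2}}\right) = 3 - \frac{\left(\frac{1}{29} + E\right)^{2}}{\left(3 + E\right)^{2}}$)
$J{\left(106 \right)} - -28992 = \left(3 - \frac{\left(1 + 29 \cdot 106\right)^{2}}{841 \left(3 + 106\right)^{2}}\right) - -28992 = \left(3 - \frac{\left(1 + 3074\right)^{2}}{841 \cdot 11881}\right) + 28992 = \left(3 - \frac{1}{841} \cdot 3075^{2} \cdot \frac{1}{11881}\right) + 28992 = \left(3 - \frac{9455625}{841} \cdot \frac{1}{11881}\right) + 28992 = \left(3 - \frac{9455625}{9991921}\right) + 28992 = \frac{20520138}{9991921} + 28992 = \frac{289706293770}{9991921}$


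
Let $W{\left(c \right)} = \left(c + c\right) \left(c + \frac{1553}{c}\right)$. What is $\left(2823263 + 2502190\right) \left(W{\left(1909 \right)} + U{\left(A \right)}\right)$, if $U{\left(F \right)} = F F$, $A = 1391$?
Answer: $49135553051697$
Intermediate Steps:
$W{\left(c \right)} = 2 c \left(c + \frac{1553}{c}\right)$
$U{\left(F \right)} = F^{2}$
$\left(2823263 + 2502190\right) \left(W{\left(1909 \right)} + U{\left(A \right)}\right) = \left(2823263 + 2502190\right) \left(\left(3106 + 2 \cdot 1909^{2}\right) + 1391^{2}\right) = 5325453 \left(\left(3106 + 2 \cdot 3644281\right) + 1934881\right) = 5325453 \left(\left(3106 + 7288562\right) + 1934881\right) = 5325453 \left(7291668 + 1934881\right) = 5325453 \cdot 9226549 = 49135553051697$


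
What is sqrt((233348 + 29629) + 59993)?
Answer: sqrt(322970) ≈ 568.30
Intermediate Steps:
sqrt((233348 + 29629) + 59993) = sqrt(262977 + 59993) = sqrt(322970)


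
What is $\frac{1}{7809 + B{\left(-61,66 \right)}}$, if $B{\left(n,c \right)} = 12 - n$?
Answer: $\frac{1}{7882} \approx 0.00012687$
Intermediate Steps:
$\frac{1}{7809 + B{\left(-61,66 \right)}} = \frac{1}{7809 + \left(12 - -61\right)} = \frac{1}{7809 + \left(12 + 61\right)} = \frac{1}{7809 + 73} = \frac{1}{7882}$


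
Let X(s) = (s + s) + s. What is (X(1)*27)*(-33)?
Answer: -2673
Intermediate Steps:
X(s) = 3*s (X(s) = 2*s + s = 3*s)
(X(1)*27)*(-33) = ((3*1)*27)*(-33) = (3*27)*(-33) = 81*(-33) = -2673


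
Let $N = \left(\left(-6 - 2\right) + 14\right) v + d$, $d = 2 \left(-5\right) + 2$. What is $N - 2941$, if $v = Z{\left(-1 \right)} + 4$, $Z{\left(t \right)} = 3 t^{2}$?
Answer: $-2907$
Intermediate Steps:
$v = 7$ ($v = 3 \left(-1\right)^{2} + 4 = 3 \cdot 1 + 4 = 3 + 4 = 7$)
$d = -8$ ($d = -10 + 2 = -8$)
$N = 34$ ($N = \left(\left(-6 - 2\right) + 14\right) 7 - 8 = \left(-8 + 14\right) 7 - 8 = 6 \cdot 7 - 8 = 42 - 8 = 34$)
$N - 2941 = 34 - 2941 = -2907$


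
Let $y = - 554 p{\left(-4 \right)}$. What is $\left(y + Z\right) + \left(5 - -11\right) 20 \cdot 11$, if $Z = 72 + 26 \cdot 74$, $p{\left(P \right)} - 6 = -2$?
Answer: $3300$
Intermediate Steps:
$p{\left(P \right)} = 4$ ($p{\left(P \right)} = 6 - 2 = 4$)
$y = -2216$ ($y = \left(-554\right) 4 = -2216$)
$Z = 1996$ ($Z = 72 + 1924 = 1996$)
$\left(y + Z\right) + \left(5 - -11\right) 20 \cdot 11 = \left(-2216 + 1996\right) + \left(5 - -11\right) 20 \cdot 11 = -220 + \left(5 + 11\right) 220 = -220 + 16 \cdot 220 = -220 + 3520 = 3300$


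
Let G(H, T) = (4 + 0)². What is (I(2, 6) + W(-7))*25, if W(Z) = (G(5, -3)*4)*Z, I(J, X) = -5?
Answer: -11325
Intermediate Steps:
G(H, T) = 16 (G(H, T) = 4² = 16)
W(Z) = 64*Z (W(Z) = (16*4)*Z = 64*Z)
(I(2, 6) + W(-7))*25 = (-5 + 64*(-7))*25 = (-5 - 448)*25 = -453*25 = -11325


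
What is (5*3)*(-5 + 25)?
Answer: 300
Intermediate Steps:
(5*3)*(-5 + 25) = 15*20 = 300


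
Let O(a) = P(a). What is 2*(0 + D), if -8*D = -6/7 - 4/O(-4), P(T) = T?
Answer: -1/28 ≈ -0.035714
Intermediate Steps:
O(a) = a
D = -1/56 (D = -(-6/7 - 4/(-4))/8 = -(-6*1/7 - 4*(-1/4))/8 = -(-6/7 + 1)/8 = -1/8*1/7 = -1/56 ≈ -0.017857)
2*(0 + D) = 2*(0 - 1/56) = 2*(-1/56) = -1/28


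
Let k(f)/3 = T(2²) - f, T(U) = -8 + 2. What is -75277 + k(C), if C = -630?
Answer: -73405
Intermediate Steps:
T(U) = -6
k(f) = -18 - 3*f (k(f) = 3*(-6 - f) = -18 - 3*f)
-75277 + k(C) = -75277 + (-18 - 3*(-630)) = -75277 + (-18 + 1890) = -75277 + 1872 = -73405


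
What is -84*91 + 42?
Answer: -7602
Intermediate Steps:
-84*91 + 42 = -7644 + 42 = -7602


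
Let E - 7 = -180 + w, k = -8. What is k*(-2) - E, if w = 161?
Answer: 28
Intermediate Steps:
E = -12 (E = 7 + (-180 + 161) = 7 - 19 = -12)
k*(-2) - E = -8*(-2) - 1*(-12) = 16 + 12 = 28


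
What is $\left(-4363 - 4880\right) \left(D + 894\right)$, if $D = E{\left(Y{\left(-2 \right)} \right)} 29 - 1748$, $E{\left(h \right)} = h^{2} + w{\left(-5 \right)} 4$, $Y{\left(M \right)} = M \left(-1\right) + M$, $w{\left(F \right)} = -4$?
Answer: $12182274$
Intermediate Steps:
$Y{\left(M \right)} = 0$ ($Y{\left(M \right)} = - M + M = 0$)
$E{\left(h \right)} = -16 + h^{2}$ ($E{\left(h \right)} = h^{2} - 16 = -16 + h^{2}$)
$D = -2212$ ($D = \left(-16 + 0^{2}\right) 29 - 1748 = \left(-16 + 0\right) 29 - 1748 = \left(-16\right) 29 - 1748 = -464 - 1748 = -2212$)
$\left(-4363 - 4880\right) \left(D + 894\right) = \left(-4363 - 4880\right) \left(-2212 + 894\right) = \left(-9243\right) \left(-1318\right) = 12182274$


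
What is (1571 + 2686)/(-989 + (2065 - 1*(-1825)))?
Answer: 1419/967 ≈ 1.4674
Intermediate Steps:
(1571 + 2686)/(-989 + (2065 - 1*(-1825))) = 4257/(-989 + (2065 + 1825)) = 4257/(-989 + 3890) = 4257/2901 = 4257*(1/2901) = 1419/967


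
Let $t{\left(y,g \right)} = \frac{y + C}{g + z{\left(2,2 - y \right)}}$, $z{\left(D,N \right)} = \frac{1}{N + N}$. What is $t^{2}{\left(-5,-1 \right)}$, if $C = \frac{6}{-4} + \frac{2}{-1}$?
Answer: $\frac{14161}{169} \approx 83.793$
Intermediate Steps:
$C = - \frac{7}{2}$ ($C = 6 \left(- \frac{1}{4}\right) + 2 \left(-1\right) = - \frac{3}{2} - 2 = - \frac{7}{2} \approx -3.5$)
$z{\left(D,N \right)} = \frac{1}{2 N}$
$t{\left(y,g \right)} = \frac{- \frac{7}{2} + y}{g + \frac{1}{2 \left(2 - y\right)}}$ ($t{\left(y,g \right)} = \frac{y - \frac{7}{2}}{g + \frac{1}{2 \left(2 - y\right)}} = \frac{- \frac{7}{2} + y}{g + \frac{1}{2 \left(2 - y\right)}}$)
$t^{2}{\left(-5,-1 \right)} = \left(\frac{\left(-7 + 2 \left(-5\right)\right) \left(-2 - 5\right)}{-1 + 2 \left(-1\right) \left(-2 - 5\right)}\right)^{2} = \left(\frac{1}{-1 + 2 \left(-1\right) \left(-7\right)} \left(-7 - 10\right) \left(-7\right)\right)^{2} = \left(\frac{1}{-1 + 14} \left(-17\right) \left(-7\right)\right)^{2} = \left(\frac{1}{13} \left(-17\right) \left(-7\right)\right)^{2} = \left(\frac{119}{13}\right)^{2} = \frac{14161}{169}$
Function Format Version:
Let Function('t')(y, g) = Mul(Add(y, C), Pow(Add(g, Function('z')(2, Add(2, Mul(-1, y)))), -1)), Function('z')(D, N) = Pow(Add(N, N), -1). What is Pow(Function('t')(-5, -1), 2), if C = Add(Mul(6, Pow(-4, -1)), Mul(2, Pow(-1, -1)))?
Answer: Rational(14161, 169) ≈ 83.793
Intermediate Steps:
C = Rational(-7, 2) (C = Add(Mul(6, Rational(-1, 4)), Mul(2, -1)) = Add(Rational(-3, 2), -2) = Rational(-7, 2) ≈ -3.5000)
Function('z')(D, N) = Mul(Rational(1, 2), Pow(N, -1)) (Function('z')(D, N) = Pow(Mul(2, N), -1) = Mul(Rational(1, 2), Pow(N, -1)))
Function('t')(y, g) = Mul(Pow(Add(g, Mul(Rational(1, 2), Pow(Add(2, Mul(-1, y)), -1))), -1), Add(Rational(-7, 2), y)) (Function('t')(y, g) = Mul(Add(y, Rational(-7, 2)), Pow(Add(g, Mul(Rational(1, 2), Pow(Add(2, Mul(-1, y)), -1))), -1)) = Mul(Add(Rational(-7, 2), y), Pow(Add(g, Mul(Rational(1, 2), Pow(Add(2, Mul(-1, y)), -1))), -1)) = Mul(Pow(Add(g, Mul(Rational(1, 2), Pow(Add(2, Mul(-1, y)), -1))), -1), Add(Rational(-7, 2), y)))
Pow(Function('t')(-5, -1), 2) = Pow(Mul(Pow(Add(-1, Mul(2, -1, Add(-2, -5))), -1), Add(-7, Mul(2, -5)), Add(-2, -5)), 2) = Pow(Mul(Pow(Add(-1, Mul(2, -1, -7)), -1), Add(-7, -10), -7), 2) = Pow(Mul(Pow(Add(-1, 14), -1), -17, -7), 2) = Pow(Mul(Pow(13, -1), -17, -7), 2) = Pow(Mul(Rational(1, 13), -17, -7), 2) = Pow(Rational(119, 13), 2) = Rational(14161, 169)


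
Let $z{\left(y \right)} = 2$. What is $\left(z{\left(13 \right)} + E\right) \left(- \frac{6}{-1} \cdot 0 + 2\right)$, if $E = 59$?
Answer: $122$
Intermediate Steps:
$\left(z{\left(13 \right)} + E\right) \left(- \frac{6}{-1} \cdot 0 + 2\right) = \left(2 + 59\right) \left(- \frac{6}{-1} \cdot 0 + 2\right) = 61 \left(\left(-6\right) \left(-1\right) 0 + 2\right) = 61 \left(6 \cdot 0 + 2\right) = 61 \left(0 + 2\right) = 61 \cdot 2 = 122$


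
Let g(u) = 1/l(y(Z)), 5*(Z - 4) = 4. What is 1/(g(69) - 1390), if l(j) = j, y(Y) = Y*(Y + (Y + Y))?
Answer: -1728/2401895 ≈ -0.00071943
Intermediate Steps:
Z = 24/5 (Z = 4 + (⅕)*4 = 4 + ⅘ = 24/5 ≈ 4.8000)
y(Y) = 3*Y² (y(Y) = Y*(Y + 2*Y) = Y*(3*Y) = 3*Y²)
g(u) = 25/1728 (g(u) = 1/(3*(24/5)²) = 1/(3*(576/25)) = 1/(1728/25) = 25/1728)
1/(g(69) - 1390) = 1/(25/1728 - 1390) = 1/(-2401895/1728) = -1728/2401895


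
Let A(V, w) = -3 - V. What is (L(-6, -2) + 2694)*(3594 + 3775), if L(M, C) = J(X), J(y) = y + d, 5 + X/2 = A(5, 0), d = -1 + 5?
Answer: 19689968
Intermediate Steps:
d = 4
X = -26 (X = -10 + 2*(-3 - 1*5) = -10 + 2*(-3 - 5) = -10 + 2*(-8) = -10 - 16 = -26)
J(y) = 4 + y (J(y) = y + 4 = 4 + y)
L(M, C) = -22 (L(M, C) = 4 - 26 = -22)
(L(-6, -2) + 2694)*(3594 + 3775) = (-22 + 2694)*(3594 + 3775) = 2672*7369 = 19689968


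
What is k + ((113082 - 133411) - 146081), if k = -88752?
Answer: -255162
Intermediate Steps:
k + ((113082 - 133411) - 146081) = -88752 + ((113082 - 133411) - 146081) = -88752 + (-20329 - 146081) = -88752 - 166410 = -255162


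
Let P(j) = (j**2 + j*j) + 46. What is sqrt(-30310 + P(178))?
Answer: 4*sqrt(2069) ≈ 181.95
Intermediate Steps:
P(j) = 46 + 2*j**2 (P(j) = (j**2 + j**2) + 46 = 2*j**2 + 46 = 46 + 2*j**2)
sqrt(-30310 + P(178)) = sqrt(-30310 + (46 + 2*178**2)) = sqrt(-30310 + (46 + 2*31684)) = sqrt(-30310 + (46 + 63368)) = sqrt(-30310 + 63414) = sqrt(33104) = 4*sqrt(2069)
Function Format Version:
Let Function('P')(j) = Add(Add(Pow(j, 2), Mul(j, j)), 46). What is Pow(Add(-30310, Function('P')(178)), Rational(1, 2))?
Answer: Mul(4, Pow(2069, Rational(1, 2))) ≈ 181.95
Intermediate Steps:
Function('P')(j) = Add(46, Mul(2, Pow(j, 2))) (Function('P')(j) = Add(Add(Pow(j, 2), Pow(j, 2)), 46) = Add(Mul(2, Pow(j, 2)), 46) = Add(46, Mul(2, Pow(j, 2))))
Pow(Add(-30310, Function('P')(178)), Rational(1, 2)) = Pow(Add(-30310, Add(46, Mul(2, Pow(178, 2)))), Rational(1, 2)) = Pow(Add(-30310, Add(46, Mul(2, 31684))), Rational(1, 2)) = Pow(Add(-30310, Add(46, 63368)), Rational(1, 2)) = Pow(Add(-30310, 63414), Rational(1, 2)) = Pow(33104, Rational(1, 2)) = Mul(4, Pow(2069, Rational(1, 2)))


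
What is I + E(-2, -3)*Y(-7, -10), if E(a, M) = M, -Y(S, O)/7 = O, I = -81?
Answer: -291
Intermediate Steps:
Y(S, O) = -7*O
I + E(-2, -3)*Y(-7, -10) = -81 - (-21)*(-10) = -81 - 3*70 = -81 - 210 = -291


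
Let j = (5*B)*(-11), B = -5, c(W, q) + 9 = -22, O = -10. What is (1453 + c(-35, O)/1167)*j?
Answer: 466295500/1167 ≈ 3.9957e+5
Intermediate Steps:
c(W, q) = -31 (c(W, q) = -9 - 22 = -31)
j = 275 (j = (5*(-5))*(-11) = -25*(-11) = 275)
(1453 + c(-35, O)/1167)*j = (1453 - 31/1167)*275 = (1695620/1167)*275 = 466295500/1167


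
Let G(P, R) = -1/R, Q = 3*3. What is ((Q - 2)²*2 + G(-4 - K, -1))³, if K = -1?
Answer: 970299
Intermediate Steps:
Q = 9
((Q - 2)²*2 + G(-4 - K, -1))³ = ((9 - 2)²*2 - 1/(-1))³ = (7²*2 - 1*(-1))³ = (49*2 + 1)³ = (98 + 1)³ = 99³ = 970299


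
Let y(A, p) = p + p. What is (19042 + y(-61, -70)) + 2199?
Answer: 21101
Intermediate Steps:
y(A, p) = 2*p
(19042 + y(-61, -70)) + 2199 = (19042 + 2*(-70)) + 2199 = (19042 - 140) + 2199 = 18902 + 2199 = 21101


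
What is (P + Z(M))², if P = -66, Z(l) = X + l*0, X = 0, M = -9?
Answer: 4356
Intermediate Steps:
Z(l) = 0 (Z(l) = 0 + l*0 = 0 + 0 = 0)
(P + Z(M))² = (-66 + 0)² = (-66)² = 4356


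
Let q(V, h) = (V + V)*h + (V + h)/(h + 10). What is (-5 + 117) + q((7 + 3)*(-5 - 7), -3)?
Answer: 5701/7 ≈ 814.43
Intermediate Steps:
q(V, h) = (V + h)/(10 + h) + 2*V*h (q(V, h) = (2*V)*h + (V + h)/(10 + h) = 2*V*h + (V + h)/(10 + h) = (V + h)/(10 + h) + 2*V*h)
(-5 + 117) + q((7 + 3)*(-5 - 7), -3) = (-5 + 117) + ((7 + 3)*(-5 - 7) - 3 + 2*((7 + 3)*(-5 - 7))*(-3)² + 20*((7 + 3)*(-5 - 7))*(-3))/(10 - 3) = 112 + (10*(-12) - 3 + 2*(10*(-12))*9 + 20*(10*(-12))*(-3))/7 = 112 + (-120 - 3 + 2*(-120)*9 + 20*(-120)*(-3))/7 = 112 + (-120 - 3 - 2160 + 7200)/7 = 112 + (⅐)*4917 = 112 + 4917/7 = 5701/7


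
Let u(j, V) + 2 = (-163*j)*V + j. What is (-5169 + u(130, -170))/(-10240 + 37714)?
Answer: 3597259/27474 ≈ 130.93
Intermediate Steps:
u(j, V) = -2 + j - 163*V*j (u(j, V) = -2 + ((-163*j)*V + j) = -2 + (-163*V*j + j) = -2 + (j - 163*V*j) = -2 + j - 163*V*j)
(-5169 + u(130, -170))/(-10240 + 37714) = (-5169 + (-2 + 130 - 163*(-170)*130))/(-10240 + 37714) = (-5169 + (-2 + 130 + 3602300))/27474 = (-5169 + 3602428)*(1/27474) = 3597259*(1/27474) = 3597259/27474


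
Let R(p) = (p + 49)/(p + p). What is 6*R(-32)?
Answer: -51/32 ≈ -1.5938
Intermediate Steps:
R(p) = (49 + p)/(2*p) (R(p) = (49 + p)/((2*p)) = (49 + p)*(1/(2*p)) = (49 + p)/(2*p))
6*R(-32) = 6*((½)*(49 - 32)/(-32)) = 6*((½)*(-1/32)*17) = 6*(-17/64) = -51/32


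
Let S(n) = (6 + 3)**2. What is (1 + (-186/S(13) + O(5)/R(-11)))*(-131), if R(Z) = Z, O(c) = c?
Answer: 68120/297 ≈ 229.36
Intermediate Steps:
S(n) = 81 (S(n) = 9**2 = 81)
(1 + (-186/S(13) + O(5)/R(-11)))*(-131) = (1 + (-186/81 + 5/(-11)))*(-131) = (1 + (-186*1/81 + 5*(-1/11)))*(-131) = (1 + (-62/27 - 5/11))*(-131) = (1 - 817/297)*(-131) = -520/297*(-131) = 68120/297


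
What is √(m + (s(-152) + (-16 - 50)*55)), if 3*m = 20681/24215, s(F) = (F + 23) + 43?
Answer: I*√19608929657655/72645 ≈ 60.957*I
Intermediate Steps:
s(F) = 66 + F (s(F) = (23 + F) + 43 = 66 + F)
m = 20681/72645 (m = (20681/24215)/3 = (20681*(1/24215))/3 = (⅓)*(20681/24215) = 20681/72645 ≈ 0.28469)
√(m + (s(-152) + (-16 - 50)*55)) = √(20681/72645 + ((66 - 152) + (-16 - 50)*55)) = √(20681/72645 + (-86 - 66*55)) = √(20681/72645 + (-86 - 3630)) = √(20681/72645 - 3716) = √(-269928139/72645) = I*√19608929657655/72645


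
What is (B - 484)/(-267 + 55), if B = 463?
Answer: 21/212 ≈ 0.099057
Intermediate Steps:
(B - 484)/(-267 + 55) = (463 - 484)/(-267 + 55) = -21/(-212) = -21*(-1/212) = 21/212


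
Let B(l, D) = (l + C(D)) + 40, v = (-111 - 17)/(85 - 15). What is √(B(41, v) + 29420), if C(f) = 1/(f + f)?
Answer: √7552186/16 ≈ 171.76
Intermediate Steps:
v = -64/35 (v = -128/70 = -128*1/70 = -64/35 ≈ -1.8286)
C(f) = 1/(2*f)
B(l, D) = 40 + l + 1/(2*D) (B(l, D) = (l + 1/(2*D)) + 40 = 40 + l + 1/(2*D))
√(B(41, v) + 29420) = √((40 + 41 + 1/(2*(-64/35))) + 29420) = √((40 + 41 + (½)*(-35/64)) + 29420) = √((40 + 41 - 35/128) + 29420) = √(10333/128 + 29420) = √(3776093/128) = √7552186/16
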